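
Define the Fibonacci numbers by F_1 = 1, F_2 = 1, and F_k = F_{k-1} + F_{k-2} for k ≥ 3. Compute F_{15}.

610

Iterating the recurrence up to F_{11} = 89 and F_{10} = 55:
F_{12} = F_{11} + F_{10} = 89 + 55 = 144
F_{13} = F_{12} + F_{11} = 144 + 89 = 233
F_{14} = F_{13} + F_{12} = 233 + 144 = 377
F_{15} = F_{14} + F_{13} = 377 + 233 = 610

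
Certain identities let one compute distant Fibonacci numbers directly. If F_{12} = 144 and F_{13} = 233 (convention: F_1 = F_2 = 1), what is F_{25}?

75025

By F_{2k+1} = F_k² + F_{k+1}²: F_{25} = 144² + 233² = 20736 + 54289 = 75025.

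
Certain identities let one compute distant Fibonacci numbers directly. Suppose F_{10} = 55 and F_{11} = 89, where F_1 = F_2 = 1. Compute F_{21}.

10946

By F_{2k+1} = F_k² + F_{k+1}²: F_{21} = 55² + 89² = 3025 + 7921 = 10946.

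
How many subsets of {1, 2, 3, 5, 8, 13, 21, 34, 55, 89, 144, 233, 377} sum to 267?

Starting from the Zeckendorf form and repeatedly splitting a term F_k into F_{k−1} + F_{k−2} (when neither is already used) reaches every representation.
267 = 233+34 = 233+21+13 = 144+89+34 = … (8 more), for 11 in all.

11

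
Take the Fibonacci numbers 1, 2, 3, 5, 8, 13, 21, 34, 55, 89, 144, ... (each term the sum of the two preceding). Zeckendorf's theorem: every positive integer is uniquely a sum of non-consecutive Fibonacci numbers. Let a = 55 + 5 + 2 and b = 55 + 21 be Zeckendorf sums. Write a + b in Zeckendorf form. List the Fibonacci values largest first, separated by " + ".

89 + 34 + 13 + 2

The two numbers are 62 and 76, so their sum is 138.
largest Fibonacci ≤ 138 is 89; 138 − 89 = 49
largest Fibonacci ≤ 49 is 34; 49 − 34 = 15
largest Fibonacci ≤ 15 is 13; 15 − 13 = 2
largest Fibonacci ≤ 2 is 2; 2 − 2 = 0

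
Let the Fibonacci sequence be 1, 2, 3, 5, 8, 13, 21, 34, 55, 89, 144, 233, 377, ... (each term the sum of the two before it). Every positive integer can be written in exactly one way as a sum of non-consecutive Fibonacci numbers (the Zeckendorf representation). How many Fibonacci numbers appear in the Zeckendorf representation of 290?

3

290: greatest Fibonacci not exceeding it is 233, leaving 57
57: greatest Fibonacci not exceeding it is 55, leaving 2
2: greatest Fibonacci not exceeding it is 2, leaving 0
290 = 233 + 55 + 2, which has 3 terms.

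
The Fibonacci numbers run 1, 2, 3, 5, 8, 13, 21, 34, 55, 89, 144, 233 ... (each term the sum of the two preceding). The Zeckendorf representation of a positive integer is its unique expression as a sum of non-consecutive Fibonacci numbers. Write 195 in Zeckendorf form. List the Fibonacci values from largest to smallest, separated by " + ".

144 + 34 + 13 + 3 + 1

Greedily peel off the largest Fibonacci term at each step:
144 ≤ 195 < 233, so take 144; remainder 51
34 ≤ 51 < 55, so take 34; remainder 17
13 ≤ 17 < 21, so take 13; remainder 4
3 ≤ 4 < 5, so take 3; remainder 1
1 ≤ 1 < 2, so take 1; remainder 0
So 195 = 144 + 34 + 13 + 3 + 1, with no two terms consecutive in the sequence.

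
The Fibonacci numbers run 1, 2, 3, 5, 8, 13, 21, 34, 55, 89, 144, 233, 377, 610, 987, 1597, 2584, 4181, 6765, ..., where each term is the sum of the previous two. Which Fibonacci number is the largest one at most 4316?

4181 ≤ 4316 < 6765, so the largest Fibonacci number not exceeding 4316 is 4181.

4181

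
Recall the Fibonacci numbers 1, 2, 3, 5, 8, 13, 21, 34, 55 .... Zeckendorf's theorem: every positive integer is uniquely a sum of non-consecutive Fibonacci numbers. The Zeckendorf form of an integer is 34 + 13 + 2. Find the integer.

34 + 13 + 2 = 49.

49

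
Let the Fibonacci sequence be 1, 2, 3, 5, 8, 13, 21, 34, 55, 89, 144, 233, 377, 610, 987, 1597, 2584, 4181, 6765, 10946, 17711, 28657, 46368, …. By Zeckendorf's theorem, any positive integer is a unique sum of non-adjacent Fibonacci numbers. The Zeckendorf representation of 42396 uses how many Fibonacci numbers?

subtract 28657 from 42396: 13739 remains
subtract 10946 from 13739: 2793 remains
subtract 2584 from 2793: 209 remains
subtract 144 from 209: 65 remains
subtract 55 from 65: 10 remains
subtract 8 from 10: 2 remains
subtract 2 from 2: 0 remains
42396 = 28657 + 10946 + 2584 + 144 + 55 + 8 + 2, which has 7 terms.

7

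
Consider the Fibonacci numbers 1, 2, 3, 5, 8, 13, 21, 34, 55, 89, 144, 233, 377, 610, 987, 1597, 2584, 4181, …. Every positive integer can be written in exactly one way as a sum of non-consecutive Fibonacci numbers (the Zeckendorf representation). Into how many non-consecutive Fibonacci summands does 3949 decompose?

4

2584 ≤ 3949 < 4181, so take 2584; remainder 1365
987 ≤ 1365 < 1597, so take 987; remainder 378
377 ≤ 378 < 610, so take 377; remainder 1
1 ≤ 1 < 2, so take 1; remainder 0
3949 = 2584 + 987 + 377 + 1, which has 4 terms.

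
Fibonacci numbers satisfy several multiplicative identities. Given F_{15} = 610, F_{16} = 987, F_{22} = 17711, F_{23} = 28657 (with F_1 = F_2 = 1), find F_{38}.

39088169

By the addition formula F_{m+n} = F_m F_{n+1} + F_{m−1} F_n with m=16, n=22: F_{38} = 987·28657 + 610·17711 = 28284459 + 10803710 = 39088169.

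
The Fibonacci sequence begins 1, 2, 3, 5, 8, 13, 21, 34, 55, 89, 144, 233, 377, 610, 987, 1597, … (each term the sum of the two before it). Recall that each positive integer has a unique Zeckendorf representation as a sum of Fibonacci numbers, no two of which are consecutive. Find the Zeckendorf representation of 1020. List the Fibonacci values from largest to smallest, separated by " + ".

987 ≤ 1020 < 1597, so take 987; remainder 33
21 ≤ 33 < 34, so take 21; remainder 12
8 ≤ 12 < 13, so take 8; remainder 4
3 ≤ 4 < 5, so take 3; remainder 1
1 ≤ 1 < 2, so take 1; remainder 0
So 1020 = 987 + 21 + 8 + 3 + 1, with no two terms consecutive in the sequence.

987 + 21 + 8 + 3 + 1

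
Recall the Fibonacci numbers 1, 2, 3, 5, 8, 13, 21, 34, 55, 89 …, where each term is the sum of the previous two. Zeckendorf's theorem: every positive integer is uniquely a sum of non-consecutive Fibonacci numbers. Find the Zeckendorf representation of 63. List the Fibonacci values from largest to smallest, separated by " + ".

Greedily peel off the largest Fibonacci term at each step:
55 ≤ 63 < 89, so take 55; remainder 8
8 ≤ 8 < 13, so take 8; remainder 0
So 63 = 55 + 8, with no two terms consecutive in the sequence.

55 + 8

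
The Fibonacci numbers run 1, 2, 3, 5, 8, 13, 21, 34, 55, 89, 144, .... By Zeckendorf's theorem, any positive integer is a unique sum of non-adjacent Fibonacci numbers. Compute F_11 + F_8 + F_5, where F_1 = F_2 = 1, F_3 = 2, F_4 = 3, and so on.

F_11 + F_8 + F_5 = 89 + 21 + 5 = 115.

115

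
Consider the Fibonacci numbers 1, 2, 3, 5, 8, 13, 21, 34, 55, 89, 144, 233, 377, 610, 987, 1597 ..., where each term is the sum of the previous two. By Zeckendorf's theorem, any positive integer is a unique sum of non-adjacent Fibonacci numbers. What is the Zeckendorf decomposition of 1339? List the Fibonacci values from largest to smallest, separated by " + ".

largest Fibonacci ≤ 1339 is 987; 1339 − 987 = 352
largest Fibonacci ≤ 352 is 233; 352 − 233 = 119
largest Fibonacci ≤ 119 is 89; 119 − 89 = 30
largest Fibonacci ≤ 30 is 21; 30 − 21 = 9
largest Fibonacci ≤ 9 is 8; 9 − 8 = 1
largest Fibonacci ≤ 1 is 1; 1 − 1 = 0
So 1339 = 987 + 233 + 89 + 21 + 8 + 1, with no two terms consecutive in the sequence.

987 + 233 + 89 + 21 + 8 + 1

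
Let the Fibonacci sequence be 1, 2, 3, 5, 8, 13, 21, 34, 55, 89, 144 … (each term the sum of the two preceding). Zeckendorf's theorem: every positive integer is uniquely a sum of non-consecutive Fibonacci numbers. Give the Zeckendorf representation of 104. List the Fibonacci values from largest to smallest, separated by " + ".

89 + 13 + 2

take 89 (≤ 104); 104 − 89 = 15
take 13 (≤ 15); 15 − 13 = 2
take 2 (≤ 2); 2 − 2 = 0
So 104 = 89 + 13 + 2, with no two terms consecutive in the sequence.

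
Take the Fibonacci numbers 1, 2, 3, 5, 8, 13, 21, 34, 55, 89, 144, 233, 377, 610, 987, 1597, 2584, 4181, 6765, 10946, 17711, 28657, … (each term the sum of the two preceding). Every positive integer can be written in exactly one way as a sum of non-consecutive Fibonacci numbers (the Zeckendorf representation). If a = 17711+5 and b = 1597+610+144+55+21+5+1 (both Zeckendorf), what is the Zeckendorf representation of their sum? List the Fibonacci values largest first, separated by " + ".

17711 + 1597 + 610 + 144 + 55 + 21 + 8 + 3

The two numbers are 17716 and 2433, so their sum is 20149.
Repeatedly subtract the largest Fibonacci number that fits:
take 17711 (≤ 20149); 20149 − 17711 = 2438
take 1597 (≤ 2438); 2438 − 1597 = 841
take 610 (≤ 841); 841 − 610 = 231
take 144 (≤ 231); 231 − 144 = 87
take 55 (≤ 87); 87 − 55 = 32
take 21 (≤ 32); 32 − 21 = 11
take 8 (≤ 11); 11 − 8 = 3
take 3 (≤ 3); 3 − 3 = 0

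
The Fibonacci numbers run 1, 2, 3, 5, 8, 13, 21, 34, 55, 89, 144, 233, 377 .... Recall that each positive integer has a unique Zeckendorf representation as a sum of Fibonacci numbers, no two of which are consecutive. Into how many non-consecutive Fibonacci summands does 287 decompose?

5

Greedy algorithm:
largest Fibonacci ≤ 287 is 233; 287 − 233 = 54
largest Fibonacci ≤ 54 is 34; 54 − 34 = 20
largest Fibonacci ≤ 20 is 13; 20 − 13 = 7
largest Fibonacci ≤ 7 is 5; 7 − 5 = 2
largest Fibonacci ≤ 2 is 2; 2 − 2 = 0
287 = 233 + 34 + 13 + 5 + 2, which has 5 terms.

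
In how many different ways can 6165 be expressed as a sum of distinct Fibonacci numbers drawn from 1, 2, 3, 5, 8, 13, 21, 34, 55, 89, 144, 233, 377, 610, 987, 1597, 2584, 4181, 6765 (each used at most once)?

27

6165 = 4181+1597+377+8+2 = 4181+1597+377+5+3+2 = 4181+1597+233+144+8+2 = … (24 more), for 27 in all.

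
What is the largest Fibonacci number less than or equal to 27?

21 ≤ 27 < 34, so the largest Fibonacci number not exceeding 27 is 21.

21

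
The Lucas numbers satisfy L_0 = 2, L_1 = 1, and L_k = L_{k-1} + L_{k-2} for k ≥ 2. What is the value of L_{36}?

Iterating the recurrence up to L_{31} = 3010349 and L_{30} = 1860498:
L_{32} = L_{31} + L_{30} = 3010349 + 1860498 = 4870847
L_{33} = L_{32} + L_{31} = 4870847 + 3010349 = 7881196
L_{34} = L_{33} + L_{32} = 7881196 + 4870847 = 12752043
L_{35} = L_{34} + L_{33} = 12752043 + 7881196 = 20633239
L_{36} = L_{35} + L_{34} = 20633239 + 12752043 = 33385282

33385282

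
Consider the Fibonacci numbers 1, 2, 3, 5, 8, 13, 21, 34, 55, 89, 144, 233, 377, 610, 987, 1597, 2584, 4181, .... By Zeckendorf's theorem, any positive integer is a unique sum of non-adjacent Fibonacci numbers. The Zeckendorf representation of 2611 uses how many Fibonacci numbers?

4

subtract 2584 from 2611: 27 remains
subtract 21 from 27: 6 remains
subtract 5 from 6: 1 remains
subtract 1 from 1: 0 remains
2611 = 2584 + 21 + 5 + 1, which has 4 terms.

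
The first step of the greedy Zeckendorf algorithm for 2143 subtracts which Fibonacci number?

1597 ≤ 2143 < 2584, so the largest Fibonacci number not exceeding 2143 is 1597.

1597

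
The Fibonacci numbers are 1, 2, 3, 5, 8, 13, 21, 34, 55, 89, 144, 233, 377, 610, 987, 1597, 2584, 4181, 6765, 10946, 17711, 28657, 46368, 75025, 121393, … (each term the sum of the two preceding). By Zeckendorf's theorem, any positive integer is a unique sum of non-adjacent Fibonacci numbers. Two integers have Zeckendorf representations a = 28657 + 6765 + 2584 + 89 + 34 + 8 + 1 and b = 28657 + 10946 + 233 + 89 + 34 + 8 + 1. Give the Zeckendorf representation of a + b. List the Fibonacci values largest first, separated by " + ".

75025 + 2584 + 377 + 89 + 21 + 8 + 2

The two numbers are 38138 and 39968, so their sum is 78106.
Repeatedly subtract the largest Fibonacci number that fits:
75025 ≤ 78106 < 121393, so take 75025; remainder 3081
2584 ≤ 3081 < 4181, so take 2584; remainder 497
377 ≤ 497 < 610, so take 377; remainder 120
89 ≤ 120 < 144, so take 89; remainder 31
21 ≤ 31 < 34, so take 21; remainder 10
8 ≤ 10 < 13, so take 8; remainder 2
2 ≤ 2 < 3, so take 2; remainder 0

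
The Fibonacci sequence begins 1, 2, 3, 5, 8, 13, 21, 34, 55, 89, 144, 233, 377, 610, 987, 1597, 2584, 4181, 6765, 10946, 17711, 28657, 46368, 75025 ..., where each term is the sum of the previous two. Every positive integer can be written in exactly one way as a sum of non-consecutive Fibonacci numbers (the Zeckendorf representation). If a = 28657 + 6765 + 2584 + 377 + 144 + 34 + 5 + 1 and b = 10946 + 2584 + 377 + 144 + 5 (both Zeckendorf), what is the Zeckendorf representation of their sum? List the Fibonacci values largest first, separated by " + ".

The two numbers are 38567 and 14056, so their sum is 52623.
52623 − 46368 = 6255
6255 − 4181 = 2074
2074 − 1597 = 477
477 − 377 = 100
100 − 89 = 11
11 − 8 = 3
3 − 3 = 0

46368 + 4181 + 1597 + 377 + 89 + 8 + 3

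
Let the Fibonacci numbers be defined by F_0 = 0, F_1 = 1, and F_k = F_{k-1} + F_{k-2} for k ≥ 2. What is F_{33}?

3524578

Iterating the recurrence up to F_{25} = 75025 and F_{24} = 46368:
F_{26} = F_{25} + F_{24} = 75025 + 46368 = 121393
F_{27} = F_{26} + F_{25} = 121393 + 75025 = 196418
F_{28} = F_{27} + F_{26} = 196418 + 121393 = 317811
F_{29} = F_{28} + F_{27} = 317811 + 196418 = 514229
F_{30} = F_{29} + F_{28} = 514229 + 317811 = 832040
F_{31} = F_{30} + F_{29} = 832040 + 514229 = 1346269
F_{32} = F_{31} + F_{30} = 1346269 + 832040 = 2178309
F_{33} = F_{32} + F_{31} = 2178309 + 1346269 = 3524578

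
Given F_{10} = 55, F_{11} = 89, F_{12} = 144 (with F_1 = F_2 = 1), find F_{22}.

17711

By the addition formula F_{m+n} = F_m F_{n+1} + F_{m−1} F_n with m=12, n=10: F_{22} = 144·89 + 89·55 = 12816 + 4895 = 17711.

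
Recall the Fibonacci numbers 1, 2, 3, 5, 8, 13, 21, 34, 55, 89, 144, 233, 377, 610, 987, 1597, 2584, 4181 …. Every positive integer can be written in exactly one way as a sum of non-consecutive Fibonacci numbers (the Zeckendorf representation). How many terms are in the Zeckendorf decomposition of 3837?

7

2584 ≤ 3837 < 4181, so take 2584; remainder 1253
987 ≤ 1253 < 1597, so take 987; remainder 266
233 ≤ 266 < 377, so take 233; remainder 33
21 ≤ 33 < 34, so take 21; remainder 12
8 ≤ 12 < 13, so take 8; remainder 4
3 ≤ 4 < 5, so take 3; remainder 1
1 ≤ 1 < 2, so take 1; remainder 0
3837 = 2584 + 987 + 233 + 21 + 8 + 3 + 1, which has 7 terms.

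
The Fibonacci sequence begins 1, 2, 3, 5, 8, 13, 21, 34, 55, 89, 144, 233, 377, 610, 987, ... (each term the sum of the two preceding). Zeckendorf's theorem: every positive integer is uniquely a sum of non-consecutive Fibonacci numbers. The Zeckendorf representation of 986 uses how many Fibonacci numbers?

Repeatedly subtract the largest Fibonacci number that fits:
986 − 610 = 376
376 − 233 = 143
143 − 89 = 54
54 − 34 = 20
20 − 13 = 7
7 − 5 = 2
2 − 2 = 0
986 = 610 + 233 + 89 + 34 + 13 + 5 + 2, which has 7 terms.

7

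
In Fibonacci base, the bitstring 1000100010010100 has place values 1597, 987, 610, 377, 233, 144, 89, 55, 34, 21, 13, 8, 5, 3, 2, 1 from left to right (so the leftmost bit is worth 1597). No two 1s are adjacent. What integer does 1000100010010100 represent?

1875

Summing the place values of the 1 bits: 1597 + 233 + 34 + 8 + 3 = 1875.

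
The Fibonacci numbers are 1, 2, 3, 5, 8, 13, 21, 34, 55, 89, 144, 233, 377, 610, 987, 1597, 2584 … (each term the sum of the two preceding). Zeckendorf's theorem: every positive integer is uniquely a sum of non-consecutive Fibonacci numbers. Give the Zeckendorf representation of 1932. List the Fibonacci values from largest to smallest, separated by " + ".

1932: greatest Fibonacci not exceeding it is 1597, leaving 335
335: greatest Fibonacci not exceeding it is 233, leaving 102
102: greatest Fibonacci not exceeding it is 89, leaving 13
13: greatest Fibonacci not exceeding it is 13, leaving 0
So 1932 = 1597 + 233 + 89 + 13, with no two terms consecutive in the sequence.

1597 + 233 + 89 + 13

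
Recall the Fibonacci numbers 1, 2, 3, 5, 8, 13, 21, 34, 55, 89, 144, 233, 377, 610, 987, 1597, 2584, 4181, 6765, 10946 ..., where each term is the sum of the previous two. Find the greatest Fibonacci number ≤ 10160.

6765

6765 ≤ 10160 < 10946, so the largest Fibonacci number not exceeding 10160 is 6765.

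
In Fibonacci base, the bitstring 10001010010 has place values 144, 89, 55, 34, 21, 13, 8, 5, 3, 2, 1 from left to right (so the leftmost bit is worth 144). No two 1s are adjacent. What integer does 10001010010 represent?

Summing the place values of the 1 bits: 144 + 21 + 8 + 2 = 175.

175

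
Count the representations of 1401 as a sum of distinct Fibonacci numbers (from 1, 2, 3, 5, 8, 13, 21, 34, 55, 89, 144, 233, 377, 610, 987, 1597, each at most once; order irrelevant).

30

1401 = 987+377+34+3 = 987+377+34+2+1 = 987+377+21+13+3 = … (27 more), for 30 in all.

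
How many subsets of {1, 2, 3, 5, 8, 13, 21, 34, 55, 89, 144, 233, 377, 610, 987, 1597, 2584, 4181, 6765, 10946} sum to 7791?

7791 = 6765+987+34+5 = 6765+987+34+3+2 = 6765+987+21+13+5 = 6765+610+377+34+5 = … (51 more), for 55 in all.

55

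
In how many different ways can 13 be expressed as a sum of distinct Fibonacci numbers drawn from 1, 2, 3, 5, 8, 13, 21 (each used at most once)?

3

13 = 13 = 8+5 = 8+3+2 — 3 representations.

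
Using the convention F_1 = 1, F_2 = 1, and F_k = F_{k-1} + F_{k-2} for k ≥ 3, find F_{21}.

Iterating the recurrence up to F_{17} = 1597 and F_{16} = 987:
F_{18} = F_{17} + F_{16} = 1597 + 987 = 2584
F_{19} = F_{18} + F_{17} = 2584 + 1597 = 4181
F_{20} = F_{19} + F_{18} = 4181 + 2584 = 6765
F_{21} = F_{20} + F_{19} = 6765 + 4181 = 10946

10946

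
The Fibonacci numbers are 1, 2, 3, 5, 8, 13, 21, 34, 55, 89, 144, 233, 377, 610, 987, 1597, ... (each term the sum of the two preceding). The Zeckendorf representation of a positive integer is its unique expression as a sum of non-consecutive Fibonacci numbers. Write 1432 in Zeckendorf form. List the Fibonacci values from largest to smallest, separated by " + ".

1432 − 987 = 445
445 − 377 = 68
68 − 55 = 13
13 − 13 = 0
So 1432 = 987 + 377 + 55 + 13, with no two terms consecutive in the sequence.

987 + 377 + 55 + 13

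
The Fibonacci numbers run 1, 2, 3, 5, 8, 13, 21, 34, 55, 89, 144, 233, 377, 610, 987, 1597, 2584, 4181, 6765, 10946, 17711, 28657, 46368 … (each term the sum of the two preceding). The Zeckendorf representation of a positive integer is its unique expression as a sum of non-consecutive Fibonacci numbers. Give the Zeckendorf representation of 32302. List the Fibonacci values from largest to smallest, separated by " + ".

Greedy algorithm:
28657 ≤ 32302 < 46368, so take 28657; remainder 3645
2584 ≤ 3645 < 4181, so take 2584; remainder 1061
987 ≤ 1061 < 1597, so take 987; remainder 74
55 ≤ 74 < 89, so take 55; remainder 19
13 ≤ 19 < 21, so take 13; remainder 6
5 ≤ 6 < 8, so take 5; remainder 1
1 ≤ 1 < 2, so take 1; remainder 0
So 32302 = 28657 + 2584 + 987 + 55 + 13 + 5 + 1, with no two terms consecutive in the sequence.

28657 + 2584 + 987 + 55 + 13 + 5 + 1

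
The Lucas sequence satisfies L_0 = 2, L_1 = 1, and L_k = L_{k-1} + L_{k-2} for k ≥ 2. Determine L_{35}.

20633239

Iterating the recurrence up to L_{31} = 3010349 and L_{30} = 1860498:
L_{32} = L_{31} + L_{30} = 3010349 + 1860498 = 4870847
L_{33} = L_{32} + L_{31} = 4870847 + 3010349 = 7881196
L_{34} = L_{33} + L_{32} = 7881196 + 4870847 = 12752043
L_{35} = L_{34} + L_{33} = 12752043 + 7881196 = 20633239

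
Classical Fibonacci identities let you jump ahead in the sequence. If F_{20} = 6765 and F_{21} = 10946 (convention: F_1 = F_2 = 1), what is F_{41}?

By F_{2k+1} = F_k² + F_{k+1}²: F_{41} = 6765² + 10946² = 45765225 + 119814916 = 165580141.

165580141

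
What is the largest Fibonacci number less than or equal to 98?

89 ≤ 98 < 144, so the largest Fibonacci number not exceeding 98 is 89.

89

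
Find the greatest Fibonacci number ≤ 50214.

46368 ≤ 50214 < 75025, so the largest Fibonacci number not exceeding 50214 is 46368.

46368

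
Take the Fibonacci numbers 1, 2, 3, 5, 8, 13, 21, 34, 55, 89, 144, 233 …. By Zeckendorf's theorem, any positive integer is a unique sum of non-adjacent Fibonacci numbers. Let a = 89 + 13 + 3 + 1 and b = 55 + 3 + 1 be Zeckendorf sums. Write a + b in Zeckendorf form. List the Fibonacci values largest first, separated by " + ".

144 + 21

The two numbers are 106 and 59, so their sum is 165.
Greedily peel off the largest Fibonacci term at each step:
165: greatest Fibonacci not exceeding it is 144, leaving 21
21: greatest Fibonacci not exceeding it is 21, leaving 0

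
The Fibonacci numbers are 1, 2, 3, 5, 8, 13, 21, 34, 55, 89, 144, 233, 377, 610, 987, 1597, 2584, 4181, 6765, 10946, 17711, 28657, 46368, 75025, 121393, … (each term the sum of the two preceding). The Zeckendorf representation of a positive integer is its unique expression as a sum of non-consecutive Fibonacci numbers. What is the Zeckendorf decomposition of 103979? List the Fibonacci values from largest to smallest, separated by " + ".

75025 + 28657 + 233 + 55 + 8 + 1

Greedily peel off the largest Fibonacci term at each step:
subtract 75025 from 103979: 28954 remains
subtract 28657 from 28954: 297 remains
subtract 233 from 297: 64 remains
subtract 55 from 64: 9 remains
subtract 8 from 9: 1 remains
subtract 1 from 1: 0 remains
So 103979 = 75025 + 28657 + 233 + 55 + 8 + 1, with no two terms consecutive in the sequence.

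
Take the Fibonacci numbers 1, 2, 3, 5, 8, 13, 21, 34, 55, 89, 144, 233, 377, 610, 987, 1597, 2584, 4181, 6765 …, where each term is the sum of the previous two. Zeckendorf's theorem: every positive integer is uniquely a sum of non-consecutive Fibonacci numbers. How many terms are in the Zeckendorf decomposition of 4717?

4181 ≤ 4717 < 6765, so take 4181; remainder 536
377 ≤ 536 < 610, so take 377; remainder 159
144 ≤ 159 < 233, so take 144; remainder 15
13 ≤ 15 < 21, so take 13; remainder 2
2 ≤ 2 < 3, so take 2; remainder 0
4717 = 4181 + 377 + 144 + 13 + 2, which has 5 terms.

5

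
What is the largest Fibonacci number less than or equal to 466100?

317811

317811 ≤ 466100 < 514229, so the largest Fibonacci number not exceeding 466100 is 317811.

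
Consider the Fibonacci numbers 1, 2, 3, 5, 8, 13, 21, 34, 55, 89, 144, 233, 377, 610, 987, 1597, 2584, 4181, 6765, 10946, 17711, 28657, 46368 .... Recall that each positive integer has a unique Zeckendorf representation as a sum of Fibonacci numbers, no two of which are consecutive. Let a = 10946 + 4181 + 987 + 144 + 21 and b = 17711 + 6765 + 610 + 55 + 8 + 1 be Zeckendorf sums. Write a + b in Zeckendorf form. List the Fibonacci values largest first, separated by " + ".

28657 + 10946 + 1597 + 144 + 55 + 21 + 8 + 1

The two numbers are 16279 and 25150, so their sum is 41429.
Repeatedly subtract the largest Fibonacci number that fits:
41429 − 28657 = 12772
12772 − 10946 = 1826
1826 − 1597 = 229
229 − 144 = 85
85 − 55 = 30
30 − 21 = 9
9 − 8 = 1
1 − 1 = 0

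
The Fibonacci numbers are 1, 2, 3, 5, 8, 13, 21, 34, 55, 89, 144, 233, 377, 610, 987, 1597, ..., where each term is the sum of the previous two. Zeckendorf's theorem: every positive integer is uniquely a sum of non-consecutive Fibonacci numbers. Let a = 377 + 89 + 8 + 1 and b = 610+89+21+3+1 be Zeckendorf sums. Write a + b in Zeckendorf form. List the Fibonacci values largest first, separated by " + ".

987 + 144 + 55 + 13

The two numbers are 475 and 724, so their sum is 1199.
Repeatedly subtract the largest Fibonacci number that fits:
take 987 (≤ 1199); 1199 − 987 = 212
take 144 (≤ 212); 212 − 144 = 68
take 55 (≤ 68); 68 − 55 = 13
take 13 (≤ 13); 13 − 13 = 0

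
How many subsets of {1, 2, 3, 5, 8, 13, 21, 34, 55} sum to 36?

3

36 = 34+2 = 21+13+2 = 21+8+5+2 — 3 representations.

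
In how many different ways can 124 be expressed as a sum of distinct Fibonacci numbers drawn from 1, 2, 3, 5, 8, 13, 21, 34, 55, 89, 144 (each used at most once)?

Starting from the Zeckendorf form and repeatedly splitting a term F_k into F_{k−1} + F_{k−2} (when neither is already used) reaches every representation.
124 = 89+34+1 = 89+21+13+1 = 89+21+8+5+1 = 55+34+21+13+1 = … (3 more), for 7 in all.

7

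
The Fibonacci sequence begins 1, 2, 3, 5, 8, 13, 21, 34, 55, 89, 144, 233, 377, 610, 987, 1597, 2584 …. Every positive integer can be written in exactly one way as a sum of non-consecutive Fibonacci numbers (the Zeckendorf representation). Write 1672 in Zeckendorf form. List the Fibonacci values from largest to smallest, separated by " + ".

1597 + 55 + 13 + 5 + 2

take 1597 (≤ 1672); 1672 − 1597 = 75
take 55 (≤ 75); 75 − 55 = 20
take 13 (≤ 20); 20 − 13 = 7
take 5 (≤ 7); 7 − 5 = 2
take 2 (≤ 2); 2 − 2 = 0
So 1672 = 1597 + 55 + 13 + 5 + 2, with no two terms consecutive in the sequence.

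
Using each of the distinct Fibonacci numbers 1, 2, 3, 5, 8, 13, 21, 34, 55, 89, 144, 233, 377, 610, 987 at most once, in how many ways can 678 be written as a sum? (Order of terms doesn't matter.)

18

Starting from the Zeckendorf form and repeatedly splitting a term F_k into F_{k−1} + F_{k−2} (when neither is already used) reaches every representation.
678 = 610+55+13 = 610+55+8+5 = 610+34+21+13 = … (15 more), for 18 in all.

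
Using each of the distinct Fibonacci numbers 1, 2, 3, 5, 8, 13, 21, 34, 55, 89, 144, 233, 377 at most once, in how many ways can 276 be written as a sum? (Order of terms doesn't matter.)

10

Each representation comes from the Zeckendorf form by replacing some F_k with F_{k−1} + F_{k−2} where possible.
276 = 233+34+8+1 = 233+34+5+3+1 = 233+21+13+8+1 = 144+89+34+8+1 = 233+21+13+5+3+1 = … (5 more), for 10 in all.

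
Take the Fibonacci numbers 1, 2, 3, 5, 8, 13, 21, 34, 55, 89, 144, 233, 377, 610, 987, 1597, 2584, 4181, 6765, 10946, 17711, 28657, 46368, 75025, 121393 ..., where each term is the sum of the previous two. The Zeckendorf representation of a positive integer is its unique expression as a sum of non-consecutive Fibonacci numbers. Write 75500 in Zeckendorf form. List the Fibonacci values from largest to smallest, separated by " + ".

75025 + 377 + 89 + 8 + 1

75025 ≤ 75500 < 121393, so take 75025; remainder 475
377 ≤ 475 < 610, so take 377; remainder 98
89 ≤ 98 < 144, so take 89; remainder 9
8 ≤ 9 < 13, so take 8; remainder 1
1 ≤ 1 < 2, so take 1; remainder 0
So 75500 = 75025 + 377 + 89 + 8 + 1, with no two terms consecutive in the sequence.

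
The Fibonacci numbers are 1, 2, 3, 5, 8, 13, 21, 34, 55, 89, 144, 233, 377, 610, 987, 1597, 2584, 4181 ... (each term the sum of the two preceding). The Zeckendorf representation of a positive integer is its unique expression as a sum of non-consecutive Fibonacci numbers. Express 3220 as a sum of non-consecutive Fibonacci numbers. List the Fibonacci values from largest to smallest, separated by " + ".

2584 + 610 + 21 + 5

2584 ≤ 3220 < 4181, so take 2584; remainder 636
610 ≤ 636 < 987, so take 610; remainder 26
21 ≤ 26 < 34, so take 21; remainder 5
5 ≤ 5 < 8, so take 5; remainder 0
So 3220 = 2584 + 610 + 21 + 5, with no two terms consecutive in the sequence.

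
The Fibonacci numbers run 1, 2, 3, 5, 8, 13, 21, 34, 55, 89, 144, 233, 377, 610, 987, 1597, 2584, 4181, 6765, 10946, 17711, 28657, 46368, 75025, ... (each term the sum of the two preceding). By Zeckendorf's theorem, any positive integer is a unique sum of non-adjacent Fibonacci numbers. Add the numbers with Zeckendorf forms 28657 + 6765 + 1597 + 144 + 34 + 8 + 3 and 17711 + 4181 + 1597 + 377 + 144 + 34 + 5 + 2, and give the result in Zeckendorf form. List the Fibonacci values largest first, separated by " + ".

46368 + 10946 + 2584 + 987 + 233 + 89 + 34 + 13 + 5

The two numbers are 37208 and 24051, so their sum is 61259.
Greedy algorithm:
largest Fibonacci ≤ 61259 is 46368; 61259 − 46368 = 14891
largest Fibonacci ≤ 14891 is 10946; 14891 − 10946 = 3945
largest Fibonacci ≤ 3945 is 2584; 3945 − 2584 = 1361
largest Fibonacci ≤ 1361 is 987; 1361 − 987 = 374
largest Fibonacci ≤ 374 is 233; 374 − 233 = 141
largest Fibonacci ≤ 141 is 89; 141 − 89 = 52
largest Fibonacci ≤ 52 is 34; 52 − 34 = 18
largest Fibonacci ≤ 18 is 13; 18 − 13 = 5
largest Fibonacci ≤ 5 is 5; 5 − 5 = 0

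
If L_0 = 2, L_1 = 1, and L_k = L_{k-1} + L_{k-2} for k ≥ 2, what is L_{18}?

5778

Iterating the recurrence up to L_{10} = 123 and L_{9} = 76:
L_{11} = L_{10} + L_{9} = 123 + 76 = 199
L_{12} = L_{11} + L_{10} = 199 + 123 = 322
L_{13} = L_{12} + L_{11} = 322 + 199 = 521
L_{14} = L_{13} + L_{12} = 521 + 322 = 843
L_{15} = L_{14} + L_{13} = 843 + 521 = 1364
L_{16} = L_{15} + L_{14} = 1364 + 843 = 2207
L_{17} = L_{16} + L_{15} = 2207 + 1364 = 3571
L_{18} = L_{17} + L_{16} = 3571 + 2207 = 5778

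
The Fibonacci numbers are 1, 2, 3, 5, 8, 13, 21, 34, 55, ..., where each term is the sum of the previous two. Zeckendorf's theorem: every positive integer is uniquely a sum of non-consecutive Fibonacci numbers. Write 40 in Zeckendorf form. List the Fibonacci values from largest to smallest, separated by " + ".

34 ≤ 40 < 55, so take 34; remainder 6
5 ≤ 6 < 8, so take 5; remainder 1
1 ≤ 1 < 2, so take 1; remainder 0
So 40 = 34 + 5 + 1, with no two terms consecutive in the sequence.

34 + 5 + 1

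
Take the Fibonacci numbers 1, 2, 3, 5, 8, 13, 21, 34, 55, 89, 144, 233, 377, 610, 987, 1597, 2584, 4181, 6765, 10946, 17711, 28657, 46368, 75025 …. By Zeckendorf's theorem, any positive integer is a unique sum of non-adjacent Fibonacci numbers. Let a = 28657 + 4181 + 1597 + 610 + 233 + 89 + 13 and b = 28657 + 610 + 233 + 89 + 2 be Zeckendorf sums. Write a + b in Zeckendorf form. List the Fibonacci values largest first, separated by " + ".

46368 + 17711 + 610 + 233 + 34 + 13 + 2

The two numbers are 35380 and 29591, so their sum is 64971.
largest Fibonacci ≤ 64971 is 46368; 64971 − 46368 = 18603
largest Fibonacci ≤ 18603 is 17711; 18603 − 17711 = 892
largest Fibonacci ≤ 892 is 610; 892 − 610 = 282
largest Fibonacci ≤ 282 is 233; 282 − 233 = 49
largest Fibonacci ≤ 49 is 34; 49 − 34 = 15
largest Fibonacci ≤ 15 is 13; 15 − 13 = 2
largest Fibonacci ≤ 2 is 2; 2 − 2 = 0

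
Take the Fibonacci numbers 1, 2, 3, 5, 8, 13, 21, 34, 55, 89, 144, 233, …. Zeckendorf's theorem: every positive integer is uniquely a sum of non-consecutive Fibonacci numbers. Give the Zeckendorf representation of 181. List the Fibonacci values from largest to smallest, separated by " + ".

144 + 34 + 3

144 ≤ 181 < 233, so take 144; remainder 37
34 ≤ 37 < 55, so take 34; remainder 3
3 ≤ 3 < 5, so take 3; remainder 0
So 181 = 144 + 34 + 3, with no two terms consecutive in the sequence.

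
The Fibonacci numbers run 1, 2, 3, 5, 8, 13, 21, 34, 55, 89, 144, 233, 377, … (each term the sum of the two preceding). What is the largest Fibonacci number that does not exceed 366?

233 ≤ 366 < 377, so the largest Fibonacci number not exceeding 366 is 233.

233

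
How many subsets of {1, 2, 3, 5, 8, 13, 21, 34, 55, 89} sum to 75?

Starting from the Zeckendorf form and repeatedly splitting a term F_k into F_{k−1} + F_{k−2} (when neither is already used) reaches every representation.
75 = 55+13+5+2 = 34+21+13+5+2 — 2 representations.

2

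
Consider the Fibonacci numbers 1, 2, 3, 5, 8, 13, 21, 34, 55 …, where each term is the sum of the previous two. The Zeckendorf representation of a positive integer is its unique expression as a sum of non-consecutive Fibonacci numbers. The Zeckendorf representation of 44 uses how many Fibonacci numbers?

Repeatedly subtract the largest Fibonacci number that fits:
44: greatest Fibonacci not exceeding it is 34, leaving 10
10: greatest Fibonacci not exceeding it is 8, leaving 2
2: greatest Fibonacci not exceeding it is 2, leaving 0
44 = 34 + 8 + 2, which has 3 terms.

3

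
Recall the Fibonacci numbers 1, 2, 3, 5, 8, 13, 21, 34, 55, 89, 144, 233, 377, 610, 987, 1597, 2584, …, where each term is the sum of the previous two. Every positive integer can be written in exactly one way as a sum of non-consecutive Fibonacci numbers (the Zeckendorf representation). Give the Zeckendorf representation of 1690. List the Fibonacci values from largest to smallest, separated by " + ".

1690: greatest Fibonacci not exceeding it is 1597, leaving 93
93: greatest Fibonacci not exceeding it is 89, leaving 4
4: greatest Fibonacci not exceeding it is 3, leaving 1
1: greatest Fibonacci not exceeding it is 1, leaving 0
So 1690 = 1597 + 89 + 3 + 1, with no two terms consecutive in the sequence.

1597 + 89 + 3 + 1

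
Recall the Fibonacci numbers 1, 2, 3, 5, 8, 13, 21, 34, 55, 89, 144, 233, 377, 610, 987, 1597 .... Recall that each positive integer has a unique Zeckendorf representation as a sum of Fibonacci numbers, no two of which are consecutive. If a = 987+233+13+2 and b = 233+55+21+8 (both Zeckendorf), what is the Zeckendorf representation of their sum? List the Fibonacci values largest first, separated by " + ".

987 + 377 + 144 + 34 + 8 + 2

The two numbers are 1235 and 317, so their sum is 1552.
1552 − 987 = 565
565 − 377 = 188
188 − 144 = 44
44 − 34 = 10
10 − 8 = 2
2 − 2 = 0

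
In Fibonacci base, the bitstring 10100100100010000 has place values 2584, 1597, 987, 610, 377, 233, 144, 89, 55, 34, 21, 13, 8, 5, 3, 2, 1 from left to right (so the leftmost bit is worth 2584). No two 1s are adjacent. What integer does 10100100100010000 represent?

3867

Summing the place values of the 1 bits: 2584 + 987 + 233 + 55 + 8 = 3867.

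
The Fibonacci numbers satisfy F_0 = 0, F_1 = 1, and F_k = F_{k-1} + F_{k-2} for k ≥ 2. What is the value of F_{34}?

5702887

Iterating the recurrence up to F_{30} = 832040 and F_{29} = 514229:
F_{31} = F_{30} + F_{29} = 832040 + 514229 = 1346269
F_{32} = F_{31} + F_{30} = 1346269 + 832040 = 2178309
F_{33} = F_{32} + F_{31} = 2178309 + 1346269 = 3524578
F_{34} = F_{33} + F_{32} = 3524578 + 2178309 = 5702887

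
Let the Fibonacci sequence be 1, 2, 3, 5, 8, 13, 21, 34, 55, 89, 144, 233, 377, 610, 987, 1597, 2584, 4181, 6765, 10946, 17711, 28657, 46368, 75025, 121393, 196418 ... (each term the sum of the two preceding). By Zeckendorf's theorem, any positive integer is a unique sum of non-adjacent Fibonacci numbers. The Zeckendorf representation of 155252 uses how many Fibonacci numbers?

155252: greatest Fibonacci not exceeding it is 121393, leaving 33859
33859: greatest Fibonacci not exceeding it is 28657, leaving 5202
5202: greatest Fibonacci not exceeding it is 4181, leaving 1021
1021: greatest Fibonacci not exceeding it is 987, leaving 34
34: greatest Fibonacci not exceeding it is 34, leaving 0
155252 = 121393 + 28657 + 4181 + 987 + 34, which has 5 terms.

5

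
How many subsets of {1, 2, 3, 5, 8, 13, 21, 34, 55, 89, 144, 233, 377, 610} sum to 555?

12

555 = 377+144+34 = 377+144+21+13 = 377+89+55+34 = … (9 more), for 12 in all.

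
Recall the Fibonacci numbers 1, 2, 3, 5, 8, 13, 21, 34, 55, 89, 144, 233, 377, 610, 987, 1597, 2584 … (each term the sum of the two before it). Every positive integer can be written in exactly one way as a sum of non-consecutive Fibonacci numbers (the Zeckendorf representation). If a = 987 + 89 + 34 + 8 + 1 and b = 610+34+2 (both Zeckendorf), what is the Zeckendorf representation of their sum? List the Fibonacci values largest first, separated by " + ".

The two numbers are 1119 and 646, so their sum is 1765.
1765 − 1597 = 168
168 − 144 = 24
24 − 21 = 3
3 − 3 = 0

1597 + 144 + 21 + 3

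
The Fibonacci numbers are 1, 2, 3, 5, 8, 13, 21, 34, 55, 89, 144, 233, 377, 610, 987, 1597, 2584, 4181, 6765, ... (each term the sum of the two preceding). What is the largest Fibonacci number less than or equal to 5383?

4181 ≤ 5383 < 6765, so the largest Fibonacci number not exceeding 5383 is 4181.

4181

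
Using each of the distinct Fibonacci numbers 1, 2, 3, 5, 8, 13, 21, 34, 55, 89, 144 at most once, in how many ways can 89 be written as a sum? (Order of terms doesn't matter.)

Starting from the Zeckendorf form and repeatedly splitting a term F_k into F_{k−1} + F_{k−2} (when neither is already used) reaches every representation.
89 = 89 = 55+34 = 55+21+13 = 55+21+8+5 = 55+21+8+3+2 — 5 representations.

5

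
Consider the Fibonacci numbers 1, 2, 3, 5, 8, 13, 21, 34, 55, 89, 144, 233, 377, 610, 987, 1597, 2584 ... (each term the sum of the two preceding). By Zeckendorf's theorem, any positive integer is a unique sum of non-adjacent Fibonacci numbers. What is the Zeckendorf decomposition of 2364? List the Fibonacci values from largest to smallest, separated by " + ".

Repeatedly subtract the largest Fibonacci number that fits:
subtract 1597 from 2364: 767 remains
subtract 610 from 767: 157 remains
subtract 144 from 157: 13 remains
subtract 13 from 13: 0 remains
So 2364 = 1597 + 610 + 144 + 13, with no two terms consecutive in the sequence.

1597 + 610 + 144 + 13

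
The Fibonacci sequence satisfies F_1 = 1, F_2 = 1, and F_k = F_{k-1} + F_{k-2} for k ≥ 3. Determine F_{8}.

21

Iterating the recurrence up to F_{3} = 2 and F_{2} = 1:
F_{4} = F_{3} + F_{2} = 2 + 1 = 3
F_{5} = F_{4} + F_{3} = 3 + 2 = 5
F_{6} = F_{5} + F_{4} = 5 + 3 = 8
F_{7} = F_{6} + F_{5} = 8 + 5 = 13
F_{8} = F_{7} + F_{6} = 13 + 8 = 21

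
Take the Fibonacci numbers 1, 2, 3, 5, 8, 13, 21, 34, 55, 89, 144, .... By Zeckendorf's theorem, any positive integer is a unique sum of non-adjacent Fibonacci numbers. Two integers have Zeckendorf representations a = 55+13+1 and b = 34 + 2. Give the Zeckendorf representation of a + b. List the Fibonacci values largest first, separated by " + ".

89 + 13 + 3

The two numbers are 69 and 36, so their sum is 105.
105 − 89 = 16
16 − 13 = 3
3 − 3 = 0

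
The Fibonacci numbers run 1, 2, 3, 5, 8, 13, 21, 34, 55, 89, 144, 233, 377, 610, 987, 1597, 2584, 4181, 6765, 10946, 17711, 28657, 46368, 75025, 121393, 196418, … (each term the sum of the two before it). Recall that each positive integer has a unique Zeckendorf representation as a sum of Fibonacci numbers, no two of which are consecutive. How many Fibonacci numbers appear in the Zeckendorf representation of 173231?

8

173231 − 121393 = 51838
51838 − 46368 = 5470
5470 − 4181 = 1289
1289 − 987 = 302
302 − 233 = 69
69 − 55 = 14
14 − 13 = 1
1 − 1 = 0
173231 = 121393 + 46368 + 4181 + 987 + 233 + 55 + 13 + 1, which has 8 terms.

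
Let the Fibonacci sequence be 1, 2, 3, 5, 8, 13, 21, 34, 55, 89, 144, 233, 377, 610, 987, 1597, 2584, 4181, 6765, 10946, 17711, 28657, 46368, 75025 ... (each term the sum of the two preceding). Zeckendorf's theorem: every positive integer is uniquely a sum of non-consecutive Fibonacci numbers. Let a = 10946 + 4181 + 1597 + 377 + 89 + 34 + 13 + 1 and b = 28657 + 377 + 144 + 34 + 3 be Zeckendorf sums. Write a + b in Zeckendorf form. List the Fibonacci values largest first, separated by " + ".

The two numbers are 17238 and 29215, so their sum is 46453.
46368 ≤ 46453 < 75025, so take 46368; remainder 85
55 ≤ 85 < 89, so take 55; remainder 30
21 ≤ 30 < 34, so take 21; remainder 9
8 ≤ 9 < 13, so take 8; remainder 1
1 ≤ 1 < 2, so take 1; remainder 0

46368 + 55 + 21 + 8 + 1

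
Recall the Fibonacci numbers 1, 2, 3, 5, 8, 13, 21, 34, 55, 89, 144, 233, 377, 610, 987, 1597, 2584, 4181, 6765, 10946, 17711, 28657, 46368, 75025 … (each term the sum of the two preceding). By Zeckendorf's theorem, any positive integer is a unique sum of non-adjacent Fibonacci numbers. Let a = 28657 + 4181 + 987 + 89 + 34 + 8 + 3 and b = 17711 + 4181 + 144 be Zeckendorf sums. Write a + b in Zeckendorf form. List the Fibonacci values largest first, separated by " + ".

The two numbers are 33959 and 22036, so their sum is 55995.
subtract 46368 from 55995: 9627 remains
subtract 6765 from 9627: 2862 remains
subtract 2584 from 2862: 278 remains
subtract 233 from 278: 45 remains
subtract 34 from 45: 11 remains
subtract 8 from 11: 3 remains
subtract 3 from 3: 0 remains

46368 + 6765 + 2584 + 233 + 34 + 8 + 3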